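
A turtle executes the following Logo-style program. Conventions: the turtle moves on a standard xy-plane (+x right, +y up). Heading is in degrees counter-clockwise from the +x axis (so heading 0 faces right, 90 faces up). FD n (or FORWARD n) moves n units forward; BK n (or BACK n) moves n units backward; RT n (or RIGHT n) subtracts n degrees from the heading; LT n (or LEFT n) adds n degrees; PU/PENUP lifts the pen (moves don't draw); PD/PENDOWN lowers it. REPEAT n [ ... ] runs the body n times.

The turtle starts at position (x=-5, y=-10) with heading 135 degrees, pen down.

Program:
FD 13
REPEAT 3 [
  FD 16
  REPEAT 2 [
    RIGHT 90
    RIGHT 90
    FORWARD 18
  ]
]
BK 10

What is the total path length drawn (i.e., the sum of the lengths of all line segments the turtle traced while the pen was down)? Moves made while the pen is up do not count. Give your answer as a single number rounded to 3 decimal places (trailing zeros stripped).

Executing turtle program step by step:
Start: pos=(-5,-10), heading=135, pen down
FD 13: (-5,-10) -> (-14.192,-0.808) [heading=135, draw]
REPEAT 3 [
  -- iteration 1/3 --
  FD 16: (-14.192,-0.808) -> (-25.506,10.506) [heading=135, draw]
  REPEAT 2 [
    -- iteration 1/2 --
    RT 90: heading 135 -> 45
    RT 90: heading 45 -> 315
    FD 18: (-25.506,10.506) -> (-12.778,-2.222) [heading=315, draw]
    -- iteration 2/2 --
    RT 90: heading 315 -> 225
    RT 90: heading 225 -> 135
    FD 18: (-12.778,-2.222) -> (-25.506,10.506) [heading=135, draw]
  ]
  -- iteration 2/3 --
  FD 16: (-25.506,10.506) -> (-36.82,21.82) [heading=135, draw]
  REPEAT 2 [
    -- iteration 1/2 --
    RT 90: heading 135 -> 45
    RT 90: heading 45 -> 315
    FD 18: (-36.82,21.82) -> (-24.092,9.092) [heading=315, draw]
    -- iteration 2/2 --
    RT 90: heading 315 -> 225
    RT 90: heading 225 -> 135
    FD 18: (-24.092,9.092) -> (-36.82,21.82) [heading=135, draw]
  ]
  -- iteration 3/3 --
  FD 16: (-36.82,21.82) -> (-48.134,33.134) [heading=135, draw]
  REPEAT 2 [
    -- iteration 1/2 --
    RT 90: heading 135 -> 45
    RT 90: heading 45 -> 315
    FD 18: (-48.134,33.134) -> (-35.406,20.406) [heading=315, draw]
    -- iteration 2/2 --
    RT 90: heading 315 -> 225
    RT 90: heading 225 -> 135
    FD 18: (-35.406,20.406) -> (-48.134,33.134) [heading=135, draw]
  ]
]
BK 10: (-48.134,33.134) -> (-41.062,26.062) [heading=135, draw]
Final: pos=(-41.062,26.062), heading=135, 11 segment(s) drawn

Segment lengths:
  seg 1: (-5,-10) -> (-14.192,-0.808), length = 13
  seg 2: (-14.192,-0.808) -> (-25.506,10.506), length = 16
  seg 3: (-25.506,10.506) -> (-12.778,-2.222), length = 18
  seg 4: (-12.778,-2.222) -> (-25.506,10.506), length = 18
  seg 5: (-25.506,10.506) -> (-36.82,21.82), length = 16
  seg 6: (-36.82,21.82) -> (-24.092,9.092), length = 18
  seg 7: (-24.092,9.092) -> (-36.82,21.82), length = 18
  seg 8: (-36.82,21.82) -> (-48.134,33.134), length = 16
  seg 9: (-48.134,33.134) -> (-35.406,20.406), length = 18
  seg 10: (-35.406,20.406) -> (-48.134,33.134), length = 18
  seg 11: (-48.134,33.134) -> (-41.062,26.062), length = 10
Total = 179

Answer: 179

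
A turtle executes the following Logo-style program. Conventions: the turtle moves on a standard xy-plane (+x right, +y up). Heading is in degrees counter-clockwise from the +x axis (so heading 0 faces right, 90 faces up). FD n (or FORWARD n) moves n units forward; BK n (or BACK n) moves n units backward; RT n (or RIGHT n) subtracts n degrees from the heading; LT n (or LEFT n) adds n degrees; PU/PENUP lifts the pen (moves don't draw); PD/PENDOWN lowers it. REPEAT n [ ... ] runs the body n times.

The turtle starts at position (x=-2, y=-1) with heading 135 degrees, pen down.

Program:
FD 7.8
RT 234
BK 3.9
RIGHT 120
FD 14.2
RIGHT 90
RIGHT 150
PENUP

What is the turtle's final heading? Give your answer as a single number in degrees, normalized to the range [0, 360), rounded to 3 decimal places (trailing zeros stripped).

Answer: 261

Derivation:
Executing turtle program step by step:
Start: pos=(-2,-1), heading=135, pen down
FD 7.8: (-2,-1) -> (-7.515,4.515) [heading=135, draw]
RT 234: heading 135 -> 261
BK 3.9: (-7.515,4.515) -> (-6.905,8.367) [heading=261, draw]
RT 120: heading 261 -> 141
FD 14.2: (-6.905,8.367) -> (-17.941,17.304) [heading=141, draw]
RT 90: heading 141 -> 51
RT 150: heading 51 -> 261
PU: pen up
Final: pos=(-17.941,17.304), heading=261, 3 segment(s) drawn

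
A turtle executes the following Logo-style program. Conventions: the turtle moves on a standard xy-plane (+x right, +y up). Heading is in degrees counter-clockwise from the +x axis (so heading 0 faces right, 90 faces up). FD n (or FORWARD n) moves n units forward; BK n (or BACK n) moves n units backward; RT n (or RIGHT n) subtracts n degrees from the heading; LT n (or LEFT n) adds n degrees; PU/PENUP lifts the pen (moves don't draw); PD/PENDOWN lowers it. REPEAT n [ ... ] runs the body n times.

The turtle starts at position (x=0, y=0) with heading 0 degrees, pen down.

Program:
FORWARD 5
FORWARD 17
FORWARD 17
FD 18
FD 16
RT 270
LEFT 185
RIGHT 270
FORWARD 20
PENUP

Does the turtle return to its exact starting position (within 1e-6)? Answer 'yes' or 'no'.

Executing turtle program step by step:
Start: pos=(0,0), heading=0, pen down
FD 5: (0,0) -> (5,0) [heading=0, draw]
FD 17: (5,0) -> (22,0) [heading=0, draw]
FD 17: (22,0) -> (39,0) [heading=0, draw]
FD 18: (39,0) -> (57,0) [heading=0, draw]
FD 16: (57,0) -> (73,0) [heading=0, draw]
RT 270: heading 0 -> 90
LT 185: heading 90 -> 275
RT 270: heading 275 -> 5
FD 20: (73,0) -> (92.924,1.743) [heading=5, draw]
PU: pen up
Final: pos=(92.924,1.743), heading=5, 6 segment(s) drawn

Start position: (0, 0)
Final position: (92.924, 1.743)
Distance = 92.94; >= 1e-6 -> NOT closed

Answer: no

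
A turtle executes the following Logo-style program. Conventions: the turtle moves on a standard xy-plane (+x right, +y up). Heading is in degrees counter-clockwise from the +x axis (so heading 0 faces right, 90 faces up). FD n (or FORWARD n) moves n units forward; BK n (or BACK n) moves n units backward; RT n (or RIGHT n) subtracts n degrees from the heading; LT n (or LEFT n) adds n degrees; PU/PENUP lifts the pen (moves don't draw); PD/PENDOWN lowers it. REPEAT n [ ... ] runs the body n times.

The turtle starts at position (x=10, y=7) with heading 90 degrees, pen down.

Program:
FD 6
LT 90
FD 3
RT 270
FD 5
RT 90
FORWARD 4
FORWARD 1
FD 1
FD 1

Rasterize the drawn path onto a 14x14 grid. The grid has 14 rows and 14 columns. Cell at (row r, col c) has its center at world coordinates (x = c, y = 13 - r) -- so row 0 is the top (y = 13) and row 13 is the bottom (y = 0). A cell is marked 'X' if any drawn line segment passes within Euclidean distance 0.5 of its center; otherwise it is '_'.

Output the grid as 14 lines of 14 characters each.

Answer: _______XXXX___
_______X__X___
_______X__X___
_______X__X___
_______X__X___
XXXXXXXX__X___
__________X___
______________
______________
______________
______________
______________
______________
______________

Derivation:
Segment 0: (10,7) -> (10,13)
Segment 1: (10,13) -> (7,13)
Segment 2: (7,13) -> (7,8)
Segment 3: (7,8) -> (3,8)
Segment 4: (3,8) -> (2,8)
Segment 5: (2,8) -> (1,8)
Segment 6: (1,8) -> (0,8)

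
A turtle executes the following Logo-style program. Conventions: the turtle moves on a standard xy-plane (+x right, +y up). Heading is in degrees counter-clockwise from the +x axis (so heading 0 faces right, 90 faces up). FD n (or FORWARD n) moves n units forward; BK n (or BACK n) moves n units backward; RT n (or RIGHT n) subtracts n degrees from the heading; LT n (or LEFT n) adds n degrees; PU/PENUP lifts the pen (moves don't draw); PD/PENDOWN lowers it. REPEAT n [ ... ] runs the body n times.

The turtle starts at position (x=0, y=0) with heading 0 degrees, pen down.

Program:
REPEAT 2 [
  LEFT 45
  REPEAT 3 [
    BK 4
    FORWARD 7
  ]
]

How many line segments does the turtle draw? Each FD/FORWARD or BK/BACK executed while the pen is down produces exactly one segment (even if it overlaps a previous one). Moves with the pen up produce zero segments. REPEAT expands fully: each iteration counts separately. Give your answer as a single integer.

Executing turtle program step by step:
Start: pos=(0,0), heading=0, pen down
REPEAT 2 [
  -- iteration 1/2 --
  LT 45: heading 0 -> 45
  REPEAT 3 [
    -- iteration 1/3 --
    BK 4: (0,0) -> (-2.828,-2.828) [heading=45, draw]
    FD 7: (-2.828,-2.828) -> (2.121,2.121) [heading=45, draw]
    -- iteration 2/3 --
    BK 4: (2.121,2.121) -> (-0.707,-0.707) [heading=45, draw]
    FD 7: (-0.707,-0.707) -> (4.243,4.243) [heading=45, draw]
    -- iteration 3/3 --
    BK 4: (4.243,4.243) -> (1.414,1.414) [heading=45, draw]
    FD 7: (1.414,1.414) -> (6.364,6.364) [heading=45, draw]
  ]
  -- iteration 2/2 --
  LT 45: heading 45 -> 90
  REPEAT 3 [
    -- iteration 1/3 --
    BK 4: (6.364,6.364) -> (6.364,2.364) [heading=90, draw]
    FD 7: (6.364,2.364) -> (6.364,9.364) [heading=90, draw]
    -- iteration 2/3 --
    BK 4: (6.364,9.364) -> (6.364,5.364) [heading=90, draw]
    FD 7: (6.364,5.364) -> (6.364,12.364) [heading=90, draw]
    -- iteration 3/3 --
    BK 4: (6.364,12.364) -> (6.364,8.364) [heading=90, draw]
    FD 7: (6.364,8.364) -> (6.364,15.364) [heading=90, draw]
  ]
]
Final: pos=(6.364,15.364), heading=90, 12 segment(s) drawn
Segments drawn: 12

Answer: 12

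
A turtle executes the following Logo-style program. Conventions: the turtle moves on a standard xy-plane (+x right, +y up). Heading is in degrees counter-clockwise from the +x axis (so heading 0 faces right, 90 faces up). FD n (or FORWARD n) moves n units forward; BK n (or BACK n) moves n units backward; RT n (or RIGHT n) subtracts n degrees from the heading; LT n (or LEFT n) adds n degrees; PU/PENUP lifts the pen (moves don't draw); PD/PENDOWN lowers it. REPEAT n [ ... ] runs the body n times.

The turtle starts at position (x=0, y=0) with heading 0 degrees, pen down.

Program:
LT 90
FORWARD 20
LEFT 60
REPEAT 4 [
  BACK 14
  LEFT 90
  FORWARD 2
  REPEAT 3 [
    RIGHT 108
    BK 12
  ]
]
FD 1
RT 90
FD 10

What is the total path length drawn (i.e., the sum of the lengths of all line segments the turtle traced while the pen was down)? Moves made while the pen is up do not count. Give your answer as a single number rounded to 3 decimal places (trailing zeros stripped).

Executing turtle program step by step:
Start: pos=(0,0), heading=0, pen down
LT 90: heading 0 -> 90
FD 20: (0,0) -> (0,20) [heading=90, draw]
LT 60: heading 90 -> 150
REPEAT 4 [
  -- iteration 1/4 --
  BK 14: (0,20) -> (12.124,13) [heading=150, draw]
  LT 90: heading 150 -> 240
  FD 2: (12.124,13) -> (11.124,11.268) [heading=240, draw]
  REPEAT 3 [
    -- iteration 1/3 --
    RT 108: heading 240 -> 132
    BK 12: (11.124,11.268) -> (19.154,2.35) [heading=132, draw]
    -- iteration 2/3 --
    RT 108: heading 132 -> 24
    BK 12: (19.154,2.35) -> (8.191,-2.531) [heading=24, draw]
    -- iteration 3/3 --
    RT 108: heading 24 -> 276
    BK 12: (8.191,-2.531) -> (6.937,9.404) [heading=276, draw]
  ]
  -- iteration 2/4 --
  BK 14: (6.937,9.404) -> (5.474,23.327) [heading=276, draw]
  LT 90: heading 276 -> 6
  FD 2: (5.474,23.327) -> (7.463,23.536) [heading=6, draw]
  REPEAT 3 [
    -- iteration 1/3 --
    RT 108: heading 6 -> 258
    BK 12: (7.463,23.536) -> (9.958,35.274) [heading=258, draw]
    -- iteration 2/3 --
    RT 108: heading 258 -> 150
    BK 12: (9.958,35.274) -> (20.35,29.274) [heading=150, draw]
    -- iteration 3/3 --
    RT 108: heading 150 -> 42
    BK 12: (20.35,29.274) -> (11.432,21.244) [heading=42, draw]
  ]
  -- iteration 3/4 --
  BK 14: (11.432,21.244) -> (1.028,11.876) [heading=42, draw]
  LT 90: heading 42 -> 132
  FD 2: (1.028,11.876) -> (-0.31,13.363) [heading=132, draw]
  REPEAT 3 [
    -- iteration 1/3 --
    RT 108: heading 132 -> 24
    BK 12: (-0.31,13.363) -> (-11.273,8.482) [heading=24, draw]
    -- iteration 2/3 --
    RT 108: heading 24 -> 276
    BK 12: (-11.273,8.482) -> (-12.527,20.416) [heading=276, draw]
    -- iteration 3/3 --
    RT 108: heading 276 -> 168
    BK 12: (-12.527,20.416) -> (-0.789,17.921) [heading=168, draw]
  ]
  -- iteration 4/4 --
  BK 14: (-0.789,17.921) -> (12.905,15.01) [heading=168, draw]
  LT 90: heading 168 -> 258
  FD 2: (12.905,15.01) -> (12.489,13.054) [heading=258, draw]
  REPEAT 3 [
    -- iteration 1/3 --
    RT 108: heading 258 -> 150
    BK 12: (12.489,13.054) -> (22.881,7.054) [heading=150, draw]
    -- iteration 2/3 --
    RT 108: heading 150 -> 42
    BK 12: (22.881,7.054) -> (13.964,-0.975) [heading=42, draw]
    -- iteration 3/3 --
    RT 108: heading 42 -> 294
    BK 12: (13.964,-0.975) -> (9.083,9.987) [heading=294, draw]
  ]
]
FD 1: (9.083,9.987) -> (9.489,9.074) [heading=294, draw]
RT 90: heading 294 -> 204
FD 10: (9.489,9.074) -> (0.354,5.006) [heading=204, draw]
Final: pos=(0.354,5.006), heading=204, 23 segment(s) drawn

Segment lengths:
  seg 1: (0,0) -> (0,20), length = 20
  seg 2: (0,20) -> (12.124,13), length = 14
  seg 3: (12.124,13) -> (11.124,11.268), length = 2
  seg 4: (11.124,11.268) -> (19.154,2.35), length = 12
  seg 5: (19.154,2.35) -> (8.191,-2.531), length = 12
  seg 6: (8.191,-2.531) -> (6.937,9.404), length = 12
  seg 7: (6.937,9.404) -> (5.474,23.327), length = 14
  seg 8: (5.474,23.327) -> (7.463,23.536), length = 2
  seg 9: (7.463,23.536) -> (9.958,35.274), length = 12
  seg 10: (9.958,35.274) -> (20.35,29.274), length = 12
  seg 11: (20.35,29.274) -> (11.432,21.244), length = 12
  seg 12: (11.432,21.244) -> (1.028,11.876), length = 14
  seg 13: (1.028,11.876) -> (-0.31,13.363), length = 2
  seg 14: (-0.31,13.363) -> (-11.273,8.482), length = 12
  seg 15: (-11.273,8.482) -> (-12.527,20.416), length = 12
  seg 16: (-12.527,20.416) -> (-0.789,17.921), length = 12
  seg 17: (-0.789,17.921) -> (12.905,15.01), length = 14
  seg 18: (12.905,15.01) -> (12.489,13.054), length = 2
  seg 19: (12.489,13.054) -> (22.881,7.054), length = 12
  seg 20: (22.881,7.054) -> (13.964,-0.975), length = 12
  seg 21: (13.964,-0.975) -> (9.083,9.987), length = 12
  seg 22: (9.083,9.987) -> (9.489,9.074), length = 1
  seg 23: (9.489,9.074) -> (0.354,5.006), length = 10
Total = 239

Answer: 239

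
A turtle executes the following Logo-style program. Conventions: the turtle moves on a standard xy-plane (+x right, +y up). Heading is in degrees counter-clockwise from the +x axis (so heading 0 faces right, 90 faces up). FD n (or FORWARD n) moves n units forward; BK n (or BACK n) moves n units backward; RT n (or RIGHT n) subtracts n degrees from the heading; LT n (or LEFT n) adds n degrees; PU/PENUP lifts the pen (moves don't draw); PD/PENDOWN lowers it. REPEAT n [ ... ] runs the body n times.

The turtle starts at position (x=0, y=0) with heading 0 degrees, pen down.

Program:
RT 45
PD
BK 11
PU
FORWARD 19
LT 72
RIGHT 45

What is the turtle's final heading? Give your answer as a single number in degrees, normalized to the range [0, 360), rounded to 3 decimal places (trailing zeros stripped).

Answer: 342

Derivation:
Executing turtle program step by step:
Start: pos=(0,0), heading=0, pen down
RT 45: heading 0 -> 315
PD: pen down
BK 11: (0,0) -> (-7.778,7.778) [heading=315, draw]
PU: pen up
FD 19: (-7.778,7.778) -> (5.657,-5.657) [heading=315, move]
LT 72: heading 315 -> 27
RT 45: heading 27 -> 342
Final: pos=(5.657,-5.657), heading=342, 1 segment(s) drawn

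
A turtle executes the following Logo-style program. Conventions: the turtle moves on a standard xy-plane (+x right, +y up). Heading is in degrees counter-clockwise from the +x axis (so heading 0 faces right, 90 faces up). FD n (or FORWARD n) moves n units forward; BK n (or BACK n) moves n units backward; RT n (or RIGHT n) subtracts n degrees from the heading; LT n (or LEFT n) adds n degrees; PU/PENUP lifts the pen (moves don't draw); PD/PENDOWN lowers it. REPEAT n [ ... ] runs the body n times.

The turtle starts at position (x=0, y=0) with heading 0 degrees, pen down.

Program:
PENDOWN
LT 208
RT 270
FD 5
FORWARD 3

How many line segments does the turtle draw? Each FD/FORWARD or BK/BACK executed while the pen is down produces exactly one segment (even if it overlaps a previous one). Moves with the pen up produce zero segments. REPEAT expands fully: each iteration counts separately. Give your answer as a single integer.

Executing turtle program step by step:
Start: pos=(0,0), heading=0, pen down
PD: pen down
LT 208: heading 0 -> 208
RT 270: heading 208 -> 298
FD 5: (0,0) -> (2.347,-4.415) [heading=298, draw]
FD 3: (2.347,-4.415) -> (3.756,-7.064) [heading=298, draw]
Final: pos=(3.756,-7.064), heading=298, 2 segment(s) drawn
Segments drawn: 2

Answer: 2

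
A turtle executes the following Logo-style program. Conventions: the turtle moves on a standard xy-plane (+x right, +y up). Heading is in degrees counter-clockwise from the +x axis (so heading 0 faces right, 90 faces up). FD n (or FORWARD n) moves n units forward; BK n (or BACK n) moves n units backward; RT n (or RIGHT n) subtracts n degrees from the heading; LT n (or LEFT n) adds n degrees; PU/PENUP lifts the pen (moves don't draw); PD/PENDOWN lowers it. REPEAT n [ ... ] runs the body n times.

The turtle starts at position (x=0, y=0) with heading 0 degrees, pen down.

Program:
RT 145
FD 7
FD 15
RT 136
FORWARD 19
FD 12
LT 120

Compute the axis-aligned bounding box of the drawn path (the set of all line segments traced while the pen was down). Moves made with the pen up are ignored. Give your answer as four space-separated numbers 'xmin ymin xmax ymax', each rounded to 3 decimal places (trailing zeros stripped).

Executing turtle program step by step:
Start: pos=(0,0), heading=0, pen down
RT 145: heading 0 -> 215
FD 7: (0,0) -> (-5.734,-4.015) [heading=215, draw]
FD 15: (-5.734,-4.015) -> (-18.021,-12.619) [heading=215, draw]
RT 136: heading 215 -> 79
FD 19: (-18.021,-12.619) -> (-14.396,6.032) [heading=79, draw]
FD 12: (-14.396,6.032) -> (-12.106,17.812) [heading=79, draw]
LT 120: heading 79 -> 199
Final: pos=(-12.106,17.812), heading=199, 4 segment(s) drawn

Segment endpoints: x in {-18.021, -14.396, -12.106, -5.734, 0}, y in {-12.619, -4.015, 0, 6.032, 17.812}
xmin=-18.021, ymin=-12.619, xmax=0, ymax=17.812

Answer: -18.021 -12.619 0 17.812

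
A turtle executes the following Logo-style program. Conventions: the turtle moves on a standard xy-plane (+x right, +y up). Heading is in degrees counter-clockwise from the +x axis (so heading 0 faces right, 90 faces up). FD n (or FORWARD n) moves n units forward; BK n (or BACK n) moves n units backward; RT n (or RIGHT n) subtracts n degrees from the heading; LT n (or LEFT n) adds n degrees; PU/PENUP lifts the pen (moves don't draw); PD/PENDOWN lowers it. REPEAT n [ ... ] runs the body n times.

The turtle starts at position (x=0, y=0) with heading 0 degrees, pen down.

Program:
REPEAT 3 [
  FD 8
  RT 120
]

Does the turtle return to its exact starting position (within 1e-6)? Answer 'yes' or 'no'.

Answer: yes

Derivation:
Executing turtle program step by step:
Start: pos=(0,0), heading=0, pen down
REPEAT 3 [
  -- iteration 1/3 --
  FD 8: (0,0) -> (8,0) [heading=0, draw]
  RT 120: heading 0 -> 240
  -- iteration 2/3 --
  FD 8: (8,0) -> (4,-6.928) [heading=240, draw]
  RT 120: heading 240 -> 120
  -- iteration 3/3 --
  FD 8: (4,-6.928) -> (0,0) [heading=120, draw]
  RT 120: heading 120 -> 0
]
Final: pos=(0,0), heading=0, 3 segment(s) drawn

Start position: (0, 0)
Final position: (0, 0)
Distance = 0; < 1e-6 -> CLOSED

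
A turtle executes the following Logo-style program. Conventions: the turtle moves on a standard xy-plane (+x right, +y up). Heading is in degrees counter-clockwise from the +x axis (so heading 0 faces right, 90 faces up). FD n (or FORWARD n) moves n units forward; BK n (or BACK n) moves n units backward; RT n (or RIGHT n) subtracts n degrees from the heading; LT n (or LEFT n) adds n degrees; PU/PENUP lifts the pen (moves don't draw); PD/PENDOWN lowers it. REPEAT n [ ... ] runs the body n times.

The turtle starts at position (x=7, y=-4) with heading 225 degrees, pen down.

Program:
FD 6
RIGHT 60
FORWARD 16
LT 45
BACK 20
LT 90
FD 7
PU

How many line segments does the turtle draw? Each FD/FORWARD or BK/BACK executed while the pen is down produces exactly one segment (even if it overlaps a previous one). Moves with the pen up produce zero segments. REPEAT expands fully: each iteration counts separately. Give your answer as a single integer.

Executing turtle program step by step:
Start: pos=(7,-4), heading=225, pen down
FD 6: (7,-4) -> (2.757,-8.243) [heading=225, draw]
RT 60: heading 225 -> 165
FD 16: (2.757,-8.243) -> (-12.697,-4.102) [heading=165, draw]
LT 45: heading 165 -> 210
BK 20: (-12.697,-4.102) -> (4.623,5.898) [heading=210, draw]
LT 90: heading 210 -> 300
FD 7: (4.623,5.898) -> (8.123,-0.164) [heading=300, draw]
PU: pen up
Final: pos=(8.123,-0.164), heading=300, 4 segment(s) drawn
Segments drawn: 4

Answer: 4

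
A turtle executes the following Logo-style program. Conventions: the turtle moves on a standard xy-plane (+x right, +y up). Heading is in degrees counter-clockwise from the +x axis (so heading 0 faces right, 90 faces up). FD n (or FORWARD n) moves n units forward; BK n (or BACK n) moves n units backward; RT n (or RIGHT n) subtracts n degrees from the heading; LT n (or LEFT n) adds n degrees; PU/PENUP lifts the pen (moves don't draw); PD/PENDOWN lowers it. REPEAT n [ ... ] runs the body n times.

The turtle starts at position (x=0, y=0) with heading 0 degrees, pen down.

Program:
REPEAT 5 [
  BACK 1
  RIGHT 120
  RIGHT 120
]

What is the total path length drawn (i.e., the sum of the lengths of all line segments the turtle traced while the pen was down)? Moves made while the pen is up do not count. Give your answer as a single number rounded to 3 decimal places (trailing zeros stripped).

Answer: 5

Derivation:
Executing turtle program step by step:
Start: pos=(0,0), heading=0, pen down
REPEAT 5 [
  -- iteration 1/5 --
  BK 1: (0,0) -> (-1,0) [heading=0, draw]
  RT 120: heading 0 -> 240
  RT 120: heading 240 -> 120
  -- iteration 2/5 --
  BK 1: (-1,0) -> (-0.5,-0.866) [heading=120, draw]
  RT 120: heading 120 -> 0
  RT 120: heading 0 -> 240
  -- iteration 3/5 --
  BK 1: (-0.5,-0.866) -> (0,0) [heading=240, draw]
  RT 120: heading 240 -> 120
  RT 120: heading 120 -> 0
  -- iteration 4/5 --
  BK 1: (0,0) -> (-1,0) [heading=0, draw]
  RT 120: heading 0 -> 240
  RT 120: heading 240 -> 120
  -- iteration 5/5 --
  BK 1: (-1,0) -> (-0.5,-0.866) [heading=120, draw]
  RT 120: heading 120 -> 0
  RT 120: heading 0 -> 240
]
Final: pos=(-0.5,-0.866), heading=240, 5 segment(s) drawn

Segment lengths:
  seg 1: (0,0) -> (-1,0), length = 1
  seg 2: (-1,0) -> (-0.5,-0.866), length = 1
  seg 3: (-0.5,-0.866) -> (0,0), length = 1
  seg 4: (0,0) -> (-1,0), length = 1
  seg 5: (-1,0) -> (-0.5,-0.866), length = 1
Total = 5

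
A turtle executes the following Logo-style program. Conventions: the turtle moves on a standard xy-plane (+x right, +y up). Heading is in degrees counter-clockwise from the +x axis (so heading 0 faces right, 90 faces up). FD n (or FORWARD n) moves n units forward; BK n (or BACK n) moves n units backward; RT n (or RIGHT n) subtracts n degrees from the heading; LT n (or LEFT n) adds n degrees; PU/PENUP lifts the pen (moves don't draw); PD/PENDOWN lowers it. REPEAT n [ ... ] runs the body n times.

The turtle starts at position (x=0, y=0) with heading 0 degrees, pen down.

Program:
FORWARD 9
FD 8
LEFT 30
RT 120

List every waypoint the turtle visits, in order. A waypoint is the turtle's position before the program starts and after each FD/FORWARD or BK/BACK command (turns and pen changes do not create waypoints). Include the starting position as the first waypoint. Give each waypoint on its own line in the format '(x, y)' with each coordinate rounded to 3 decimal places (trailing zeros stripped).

Executing turtle program step by step:
Start: pos=(0,0), heading=0, pen down
FD 9: (0,0) -> (9,0) [heading=0, draw]
FD 8: (9,0) -> (17,0) [heading=0, draw]
LT 30: heading 0 -> 30
RT 120: heading 30 -> 270
Final: pos=(17,0), heading=270, 2 segment(s) drawn
Waypoints (3 total):
(0, 0)
(9, 0)
(17, 0)

Answer: (0, 0)
(9, 0)
(17, 0)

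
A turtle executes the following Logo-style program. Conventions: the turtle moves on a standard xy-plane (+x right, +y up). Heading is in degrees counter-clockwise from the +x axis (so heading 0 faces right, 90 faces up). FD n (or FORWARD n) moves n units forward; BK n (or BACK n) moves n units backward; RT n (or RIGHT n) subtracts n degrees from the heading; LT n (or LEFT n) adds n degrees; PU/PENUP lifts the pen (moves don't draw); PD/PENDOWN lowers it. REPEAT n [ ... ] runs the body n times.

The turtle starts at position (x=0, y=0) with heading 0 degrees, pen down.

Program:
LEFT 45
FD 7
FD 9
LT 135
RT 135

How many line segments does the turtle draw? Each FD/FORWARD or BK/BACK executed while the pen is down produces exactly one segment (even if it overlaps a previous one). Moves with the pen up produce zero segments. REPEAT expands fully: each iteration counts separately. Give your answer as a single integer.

Answer: 2

Derivation:
Executing turtle program step by step:
Start: pos=(0,0), heading=0, pen down
LT 45: heading 0 -> 45
FD 7: (0,0) -> (4.95,4.95) [heading=45, draw]
FD 9: (4.95,4.95) -> (11.314,11.314) [heading=45, draw]
LT 135: heading 45 -> 180
RT 135: heading 180 -> 45
Final: pos=(11.314,11.314), heading=45, 2 segment(s) drawn
Segments drawn: 2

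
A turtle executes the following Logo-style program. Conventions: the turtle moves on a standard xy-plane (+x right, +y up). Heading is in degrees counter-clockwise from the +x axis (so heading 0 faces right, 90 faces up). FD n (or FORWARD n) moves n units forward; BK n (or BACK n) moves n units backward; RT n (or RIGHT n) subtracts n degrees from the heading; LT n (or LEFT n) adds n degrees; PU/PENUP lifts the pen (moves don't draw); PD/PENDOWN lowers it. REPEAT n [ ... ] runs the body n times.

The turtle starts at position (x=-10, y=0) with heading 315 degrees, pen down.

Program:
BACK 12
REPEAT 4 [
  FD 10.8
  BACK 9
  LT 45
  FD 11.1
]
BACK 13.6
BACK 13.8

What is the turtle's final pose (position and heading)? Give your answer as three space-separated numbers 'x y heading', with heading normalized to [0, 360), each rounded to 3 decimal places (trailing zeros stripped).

Executing turtle program step by step:
Start: pos=(-10,0), heading=315, pen down
BK 12: (-10,0) -> (-18.485,8.485) [heading=315, draw]
REPEAT 4 [
  -- iteration 1/4 --
  FD 10.8: (-18.485,8.485) -> (-10.849,0.849) [heading=315, draw]
  BK 9: (-10.849,0.849) -> (-17.212,7.212) [heading=315, draw]
  LT 45: heading 315 -> 0
  FD 11.1: (-17.212,7.212) -> (-6.112,7.212) [heading=0, draw]
  -- iteration 2/4 --
  FD 10.8: (-6.112,7.212) -> (4.688,7.212) [heading=0, draw]
  BK 9: (4.688,7.212) -> (-4.312,7.212) [heading=0, draw]
  LT 45: heading 0 -> 45
  FD 11.1: (-4.312,7.212) -> (3.536,15.061) [heading=45, draw]
  -- iteration 3/4 --
  FD 10.8: (3.536,15.061) -> (11.173,22.698) [heading=45, draw]
  BK 9: (11.173,22.698) -> (4.809,16.334) [heading=45, draw]
  LT 45: heading 45 -> 90
  FD 11.1: (4.809,16.334) -> (4.809,27.434) [heading=90, draw]
  -- iteration 4/4 --
  FD 10.8: (4.809,27.434) -> (4.809,38.234) [heading=90, draw]
  BK 9: (4.809,38.234) -> (4.809,29.234) [heading=90, draw]
  LT 45: heading 90 -> 135
  FD 11.1: (4.809,29.234) -> (-3.04,37.083) [heading=135, draw]
]
BK 13.6: (-3.04,37.083) -> (6.577,27.466) [heading=135, draw]
BK 13.8: (6.577,27.466) -> (16.335,17.708) [heading=135, draw]
Final: pos=(16.335,17.708), heading=135, 15 segment(s) drawn

Answer: 16.335 17.708 135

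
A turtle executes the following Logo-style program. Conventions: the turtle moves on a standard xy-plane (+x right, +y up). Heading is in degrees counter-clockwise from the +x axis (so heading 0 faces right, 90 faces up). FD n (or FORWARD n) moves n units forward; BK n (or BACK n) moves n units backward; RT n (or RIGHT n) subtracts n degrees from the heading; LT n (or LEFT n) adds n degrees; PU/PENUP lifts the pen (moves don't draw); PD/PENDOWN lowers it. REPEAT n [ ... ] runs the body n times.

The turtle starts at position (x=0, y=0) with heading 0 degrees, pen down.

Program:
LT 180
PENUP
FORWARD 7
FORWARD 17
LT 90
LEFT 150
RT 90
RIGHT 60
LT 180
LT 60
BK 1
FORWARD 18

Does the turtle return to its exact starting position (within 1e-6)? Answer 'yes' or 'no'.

Executing turtle program step by step:
Start: pos=(0,0), heading=0, pen down
LT 180: heading 0 -> 180
PU: pen up
FD 7: (0,0) -> (-7,0) [heading=180, move]
FD 17: (-7,0) -> (-24,0) [heading=180, move]
LT 90: heading 180 -> 270
LT 150: heading 270 -> 60
RT 90: heading 60 -> 330
RT 60: heading 330 -> 270
LT 180: heading 270 -> 90
LT 60: heading 90 -> 150
BK 1: (-24,0) -> (-23.134,-0.5) [heading=150, move]
FD 18: (-23.134,-0.5) -> (-38.722,8.5) [heading=150, move]
Final: pos=(-38.722,8.5), heading=150, 0 segment(s) drawn

Start position: (0, 0)
Final position: (-38.722, 8.5)
Distance = 39.644; >= 1e-6 -> NOT closed

Answer: no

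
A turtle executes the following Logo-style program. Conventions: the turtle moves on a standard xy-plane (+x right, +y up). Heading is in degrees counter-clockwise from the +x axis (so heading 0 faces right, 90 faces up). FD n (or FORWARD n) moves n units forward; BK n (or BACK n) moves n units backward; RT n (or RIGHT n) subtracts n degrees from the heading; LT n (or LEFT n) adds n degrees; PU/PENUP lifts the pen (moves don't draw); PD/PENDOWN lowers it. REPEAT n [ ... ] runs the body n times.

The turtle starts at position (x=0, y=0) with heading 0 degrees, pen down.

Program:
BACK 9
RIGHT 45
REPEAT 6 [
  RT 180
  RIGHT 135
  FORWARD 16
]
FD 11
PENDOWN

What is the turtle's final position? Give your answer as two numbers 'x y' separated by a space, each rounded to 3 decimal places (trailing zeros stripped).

Answer: -28.092 19.536

Derivation:
Executing turtle program step by step:
Start: pos=(0,0), heading=0, pen down
BK 9: (0,0) -> (-9,0) [heading=0, draw]
RT 45: heading 0 -> 315
REPEAT 6 [
  -- iteration 1/6 --
  RT 180: heading 315 -> 135
  RT 135: heading 135 -> 0
  FD 16: (-9,0) -> (7,0) [heading=0, draw]
  -- iteration 2/6 --
  RT 180: heading 0 -> 180
  RT 135: heading 180 -> 45
  FD 16: (7,0) -> (18.314,11.314) [heading=45, draw]
  -- iteration 3/6 --
  RT 180: heading 45 -> 225
  RT 135: heading 225 -> 90
  FD 16: (18.314,11.314) -> (18.314,27.314) [heading=90, draw]
  -- iteration 4/6 --
  RT 180: heading 90 -> 270
  RT 135: heading 270 -> 135
  FD 16: (18.314,27.314) -> (7,38.627) [heading=135, draw]
  -- iteration 5/6 --
  RT 180: heading 135 -> 315
  RT 135: heading 315 -> 180
  FD 16: (7,38.627) -> (-9,38.627) [heading=180, draw]
  -- iteration 6/6 --
  RT 180: heading 180 -> 0
  RT 135: heading 0 -> 225
  FD 16: (-9,38.627) -> (-20.314,27.314) [heading=225, draw]
]
FD 11: (-20.314,27.314) -> (-28.092,19.536) [heading=225, draw]
PD: pen down
Final: pos=(-28.092,19.536), heading=225, 8 segment(s) drawn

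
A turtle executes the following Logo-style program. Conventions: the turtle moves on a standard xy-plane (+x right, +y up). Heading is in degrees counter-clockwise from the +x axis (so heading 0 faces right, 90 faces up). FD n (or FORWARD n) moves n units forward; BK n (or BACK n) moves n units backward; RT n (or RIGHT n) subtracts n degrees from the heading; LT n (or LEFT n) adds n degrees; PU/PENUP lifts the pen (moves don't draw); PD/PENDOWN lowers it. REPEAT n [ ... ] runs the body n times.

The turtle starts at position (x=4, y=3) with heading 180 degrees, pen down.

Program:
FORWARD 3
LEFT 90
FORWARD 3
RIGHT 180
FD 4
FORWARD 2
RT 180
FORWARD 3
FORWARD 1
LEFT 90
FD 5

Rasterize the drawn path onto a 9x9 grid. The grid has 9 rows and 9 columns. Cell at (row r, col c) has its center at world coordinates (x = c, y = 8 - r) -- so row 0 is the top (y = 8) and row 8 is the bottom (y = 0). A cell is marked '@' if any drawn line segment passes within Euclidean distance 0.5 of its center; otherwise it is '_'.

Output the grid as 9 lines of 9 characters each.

Answer: _________
_________
_@_______
_@_______
_@_______
_@@@@____
_@@@@@@__
_@_______
_@_______

Derivation:
Segment 0: (4,3) -> (1,3)
Segment 1: (1,3) -> (1,0)
Segment 2: (1,0) -> (1,4)
Segment 3: (1,4) -> (1,6)
Segment 4: (1,6) -> (1,3)
Segment 5: (1,3) -> (1,2)
Segment 6: (1,2) -> (6,2)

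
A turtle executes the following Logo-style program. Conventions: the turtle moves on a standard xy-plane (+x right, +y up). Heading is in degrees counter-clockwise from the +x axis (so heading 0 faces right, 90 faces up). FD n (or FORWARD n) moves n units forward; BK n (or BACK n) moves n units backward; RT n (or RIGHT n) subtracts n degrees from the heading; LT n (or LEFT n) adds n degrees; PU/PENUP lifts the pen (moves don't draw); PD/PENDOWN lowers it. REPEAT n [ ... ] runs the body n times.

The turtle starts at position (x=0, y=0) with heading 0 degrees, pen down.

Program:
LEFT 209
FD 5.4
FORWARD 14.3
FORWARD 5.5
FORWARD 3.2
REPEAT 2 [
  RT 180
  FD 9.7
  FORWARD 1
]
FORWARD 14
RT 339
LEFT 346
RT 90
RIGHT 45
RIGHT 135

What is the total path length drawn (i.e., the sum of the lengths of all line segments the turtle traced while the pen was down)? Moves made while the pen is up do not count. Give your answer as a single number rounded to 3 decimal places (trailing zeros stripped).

Executing turtle program step by step:
Start: pos=(0,0), heading=0, pen down
LT 209: heading 0 -> 209
FD 5.4: (0,0) -> (-4.723,-2.618) [heading=209, draw]
FD 14.3: (-4.723,-2.618) -> (-17.23,-9.551) [heading=209, draw]
FD 5.5: (-17.23,-9.551) -> (-22.04,-12.217) [heading=209, draw]
FD 3.2: (-22.04,-12.217) -> (-24.839,-13.769) [heading=209, draw]
REPEAT 2 [
  -- iteration 1/2 --
  RT 180: heading 209 -> 29
  FD 9.7: (-24.839,-13.769) -> (-16.355,-9.066) [heading=29, draw]
  FD 1: (-16.355,-9.066) -> (-15.481,-8.581) [heading=29, draw]
  -- iteration 2/2 --
  RT 180: heading 29 -> 209
  FD 9.7: (-15.481,-8.581) -> (-23.965,-13.284) [heading=209, draw]
  FD 1: (-23.965,-13.284) -> (-24.839,-13.769) [heading=209, draw]
]
FD 14: (-24.839,-13.769) -> (-37.084,-20.556) [heading=209, draw]
RT 339: heading 209 -> 230
LT 346: heading 230 -> 216
RT 90: heading 216 -> 126
RT 45: heading 126 -> 81
RT 135: heading 81 -> 306
Final: pos=(-37.084,-20.556), heading=306, 9 segment(s) drawn

Segment lengths:
  seg 1: (0,0) -> (-4.723,-2.618), length = 5.4
  seg 2: (-4.723,-2.618) -> (-17.23,-9.551), length = 14.3
  seg 3: (-17.23,-9.551) -> (-22.04,-12.217), length = 5.5
  seg 4: (-22.04,-12.217) -> (-24.839,-13.769), length = 3.2
  seg 5: (-24.839,-13.769) -> (-16.355,-9.066), length = 9.7
  seg 6: (-16.355,-9.066) -> (-15.481,-8.581), length = 1
  seg 7: (-15.481,-8.581) -> (-23.965,-13.284), length = 9.7
  seg 8: (-23.965,-13.284) -> (-24.839,-13.769), length = 1
  seg 9: (-24.839,-13.769) -> (-37.084,-20.556), length = 14
Total = 63.8

Answer: 63.8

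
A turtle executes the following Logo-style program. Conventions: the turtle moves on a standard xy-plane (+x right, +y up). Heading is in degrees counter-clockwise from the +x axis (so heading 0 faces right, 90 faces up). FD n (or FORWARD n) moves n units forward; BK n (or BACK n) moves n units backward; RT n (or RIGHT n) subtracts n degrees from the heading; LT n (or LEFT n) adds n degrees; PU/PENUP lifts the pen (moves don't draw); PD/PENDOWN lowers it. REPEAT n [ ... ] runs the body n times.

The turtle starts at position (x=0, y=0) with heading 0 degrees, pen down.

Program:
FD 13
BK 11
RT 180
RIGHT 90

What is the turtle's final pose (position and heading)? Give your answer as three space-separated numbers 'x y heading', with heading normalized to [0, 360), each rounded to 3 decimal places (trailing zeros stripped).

Executing turtle program step by step:
Start: pos=(0,0), heading=0, pen down
FD 13: (0,0) -> (13,0) [heading=0, draw]
BK 11: (13,0) -> (2,0) [heading=0, draw]
RT 180: heading 0 -> 180
RT 90: heading 180 -> 90
Final: pos=(2,0), heading=90, 2 segment(s) drawn

Answer: 2 0 90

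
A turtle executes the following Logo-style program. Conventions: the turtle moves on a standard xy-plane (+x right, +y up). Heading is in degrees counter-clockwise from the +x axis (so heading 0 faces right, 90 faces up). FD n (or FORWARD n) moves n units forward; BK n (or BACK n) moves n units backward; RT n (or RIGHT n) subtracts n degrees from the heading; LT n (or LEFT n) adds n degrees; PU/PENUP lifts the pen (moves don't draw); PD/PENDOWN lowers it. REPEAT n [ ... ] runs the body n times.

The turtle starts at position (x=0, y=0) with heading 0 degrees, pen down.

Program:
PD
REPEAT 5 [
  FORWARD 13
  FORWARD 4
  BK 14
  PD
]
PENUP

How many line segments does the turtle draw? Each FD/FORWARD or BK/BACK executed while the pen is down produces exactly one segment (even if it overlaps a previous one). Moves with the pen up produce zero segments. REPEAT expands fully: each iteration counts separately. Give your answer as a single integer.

Answer: 15

Derivation:
Executing turtle program step by step:
Start: pos=(0,0), heading=0, pen down
PD: pen down
REPEAT 5 [
  -- iteration 1/5 --
  FD 13: (0,0) -> (13,0) [heading=0, draw]
  FD 4: (13,0) -> (17,0) [heading=0, draw]
  BK 14: (17,0) -> (3,0) [heading=0, draw]
  PD: pen down
  -- iteration 2/5 --
  FD 13: (3,0) -> (16,0) [heading=0, draw]
  FD 4: (16,0) -> (20,0) [heading=0, draw]
  BK 14: (20,0) -> (6,0) [heading=0, draw]
  PD: pen down
  -- iteration 3/5 --
  FD 13: (6,0) -> (19,0) [heading=0, draw]
  FD 4: (19,0) -> (23,0) [heading=0, draw]
  BK 14: (23,0) -> (9,0) [heading=0, draw]
  PD: pen down
  -- iteration 4/5 --
  FD 13: (9,0) -> (22,0) [heading=0, draw]
  FD 4: (22,0) -> (26,0) [heading=0, draw]
  BK 14: (26,0) -> (12,0) [heading=0, draw]
  PD: pen down
  -- iteration 5/5 --
  FD 13: (12,0) -> (25,0) [heading=0, draw]
  FD 4: (25,0) -> (29,0) [heading=0, draw]
  BK 14: (29,0) -> (15,0) [heading=0, draw]
  PD: pen down
]
PU: pen up
Final: pos=(15,0), heading=0, 15 segment(s) drawn
Segments drawn: 15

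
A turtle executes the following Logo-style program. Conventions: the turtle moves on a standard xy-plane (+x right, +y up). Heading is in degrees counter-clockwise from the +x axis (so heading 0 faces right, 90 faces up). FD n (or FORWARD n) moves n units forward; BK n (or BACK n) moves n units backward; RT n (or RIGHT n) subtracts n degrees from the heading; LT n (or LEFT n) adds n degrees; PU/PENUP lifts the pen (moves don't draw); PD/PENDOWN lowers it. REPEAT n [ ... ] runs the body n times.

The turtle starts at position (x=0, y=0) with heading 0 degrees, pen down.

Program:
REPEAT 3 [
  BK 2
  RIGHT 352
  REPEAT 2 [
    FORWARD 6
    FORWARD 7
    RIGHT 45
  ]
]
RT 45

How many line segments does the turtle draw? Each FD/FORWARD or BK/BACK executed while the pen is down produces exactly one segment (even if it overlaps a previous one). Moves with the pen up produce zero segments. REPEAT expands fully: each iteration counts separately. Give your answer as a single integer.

Executing turtle program step by step:
Start: pos=(0,0), heading=0, pen down
REPEAT 3 [
  -- iteration 1/3 --
  BK 2: (0,0) -> (-2,0) [heading=0, draw]
  RT 352: heading 0 -> 8
  REPEAT 2 [
    -- iteration 1/2 --
    FD 6: (-2,0) -> (3.942,0.835) [heading=8, draw]
    FD 7: (3.942,0.835) -> (10.873,1.809) [heading=8, draw]
    RT 45: heading 8 -> 323
    -- iteration 2/2 --
    FD 6: (10.873,1.809) -> (15.665,-1.802) [heading=323, draw]
    FD 7: (15.665,-1.802) -> (21.256,-6.014) [heading=323, draw]
    RT 45: heading 323 -> 278
  ]
  -- iteration 2/3 --
  BK 2: (21.256,-6.014) -> (20.977,-4.034) [heading=278, draw]
  RT 352: heading 278 -> 286
  REPEAT 2 [
    -- iteration 1/2 --
    FD 6: (20.977,-4.034) -> (22.631,-9.801) [heading=286, draw]
    FD 7: (22.631,-9.801) -> (24.561,-16.53) [heading=286, draw]
    RT 45: heading 286 -> 241
    -- iteration 2/2 --
    FD 6: (24.561,-16.53) -> (21.652,-21.778) [heading=241, draw]
    FD 7: (21.652,-21.778) -> (18.258,-27.9) [heading=241, draw]
    RT 45: heading 241 -> 196
  ]
  -- iteration 3/3 --
  BK 2: (18.258,-27.9) -> (20.181,-27.349) [heading=196, draw]
  RT 352: heading 196 -> 204
  REPEAT 2 [
    -- iteration 1/2 --
    FD 6: (20.181,-27.349) -> (14.699,-29.789) [heading=204, draw]
    FD 7: (14.699,-29.789) -> (8.305,-32.637) [heading=204, draw]
    RT 45: heading 204 -> 159
    -- iteration 2/2 --
    FD 6: (8.305,-32.637) -> (2.703,-30.486) [heading=159, draw]
    FD 7: (2.703,-30.486) -> (-3.832,-27.978) [heading=159, draw]
    RT 45: heading 159 -> 114
  ]
]
RT 45: heading 114 -> 69
Final: pos=(-3.832,-27.978), heading=69, 15 segment(s) drawn
Segments drawn: 15

Answer: 15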